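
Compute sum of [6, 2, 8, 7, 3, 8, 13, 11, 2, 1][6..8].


Prefix sums: [0, 6, 8, 16, 23, 26, 34, 47, 58, 60, 61]
Sum[6..8] = prefix[9] - prefix[6] = 60 - 34 = 26


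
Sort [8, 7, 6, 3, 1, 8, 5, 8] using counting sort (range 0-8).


Count array: [0, 1, 0, 1, 0, 1, 1, 1, 3]
Reconstruct: [1, 3, 5, 6, 7, 8, 8, 8]


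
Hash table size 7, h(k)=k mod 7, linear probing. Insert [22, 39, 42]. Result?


Insertions: 22->slot 1; 39->slot 4; 42->slot 0
Table: [42, 22, None, None, 39, None, None]


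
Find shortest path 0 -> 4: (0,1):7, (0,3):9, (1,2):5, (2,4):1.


Dijkstra from 0:
Distances: {0: 0, 1: 7, 2: 12, 3: 9, 4: 13}
Shortest distance to 4 = 13, path = [0, 1, 2, 4]


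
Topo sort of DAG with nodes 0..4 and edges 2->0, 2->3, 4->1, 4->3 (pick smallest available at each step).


Kahn's algorithm, process smallest node first
Order: [2, 0, 4, 1, 3]


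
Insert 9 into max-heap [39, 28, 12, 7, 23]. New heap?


Append 9: [39, 28, 12, 7, 23, 9]
Bubble up: no swaps needed
Result: [39, 28, 12, 7, 23, 9]


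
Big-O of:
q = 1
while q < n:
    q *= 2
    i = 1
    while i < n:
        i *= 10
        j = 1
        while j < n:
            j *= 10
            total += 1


Per nesting level: O(log n) * O(log n) * O(log n) = O((log n)^3)
Complexity: O((log n)^3)


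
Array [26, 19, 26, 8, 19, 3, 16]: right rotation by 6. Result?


Right rotate by 6: [19, 26, 8, 19, 3, 16, 26]


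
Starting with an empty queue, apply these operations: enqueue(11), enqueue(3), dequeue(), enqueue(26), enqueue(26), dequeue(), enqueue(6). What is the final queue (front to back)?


enqueue(11) -> [11]
enqueue(3) -> [11, 3]
dequeue() returns 11 -> [3]
enqueue(26) -> [3, 26]
enqueue(26) -> [3, 26, 26]
dequeue() returns 3 -> [26, 26]
enqueue(6) -> [26, 26, 6]
Final queue (front to back): [26, 26, 6]


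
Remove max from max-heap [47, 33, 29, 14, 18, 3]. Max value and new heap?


Max = 47
Replace root with last, heapify down
Resulting heap: [33, 18, 29, 14, 3]


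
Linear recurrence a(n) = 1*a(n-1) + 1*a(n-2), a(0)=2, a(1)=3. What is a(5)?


Build bottom-up:
...a(3)=8, a(4)=13, a(5)=1*13+1*8=21


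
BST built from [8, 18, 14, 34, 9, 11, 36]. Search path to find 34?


BST root = 8
Search for 34: compare at each node
Path: [8, 18, 34]


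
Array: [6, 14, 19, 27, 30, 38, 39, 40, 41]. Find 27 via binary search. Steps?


Search for 27:
[0,8] mid=4 arr[4]=30
[0,3] mid=1 arr[1]=14
[2,3] mid=2 arr[2]=19
[3,3] mid=3 arr[3]=27
Total: 4 comparisons


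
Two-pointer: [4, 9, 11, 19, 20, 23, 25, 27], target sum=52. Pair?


Two pointers: lo=0, hi=7
Found pair: (25, 27) summing to 52


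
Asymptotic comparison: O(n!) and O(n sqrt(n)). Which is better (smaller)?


n^1.5 grows slower than factorial
O(n sqrt(n)) is asymptotically smaller; O(n!) grows faster


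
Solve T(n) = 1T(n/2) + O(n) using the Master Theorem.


a=1, b=2, c=1. log_2(1)=0 < c=1. Case 3: O(n^c) = O(n)
Complexity: O(n)


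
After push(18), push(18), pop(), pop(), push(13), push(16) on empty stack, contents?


push(18) -> [18]
push(18) -> [18, 18]
pop() returns 18 -> [18]
pop() returns 18 -> []
push(13) -> [13]
push(16) -> [13, 16]
Final stack (bottom to top): [13, 16]


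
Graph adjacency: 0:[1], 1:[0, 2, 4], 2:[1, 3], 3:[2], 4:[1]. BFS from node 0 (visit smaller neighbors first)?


BFS queue: start with [0]
Visit order: [0, 1, 2, 4, 3]


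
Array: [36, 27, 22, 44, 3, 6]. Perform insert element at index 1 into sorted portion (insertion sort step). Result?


After one pass: [27, 36, 22, 44, 3, 6]


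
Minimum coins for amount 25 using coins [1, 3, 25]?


dp[0]=0; dp[i]=1+min(dp[i-c] for c in coins)
...dp[20]=8, dp[21]=7, dp[22]=8, dp[23]=9, dp[24]=8, dp[25]=1
Minimum coins for 25 = 1


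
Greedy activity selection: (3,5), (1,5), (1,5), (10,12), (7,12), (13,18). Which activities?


Greedy: pick earliest-ending, then skip overlaps.
Selected (3 activities): [(3, 5), (10, 12), (13, 18)]


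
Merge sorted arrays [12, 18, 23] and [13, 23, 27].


Compare heads, take smaller each step.
Merged: [12, 13, 18, 23, 23, 27]


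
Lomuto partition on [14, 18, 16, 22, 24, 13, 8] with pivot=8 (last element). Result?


Elements <= 8 go left of pivot.
Result: [8, 18, 16, 22, 24, 13, 14], pivot at index 0


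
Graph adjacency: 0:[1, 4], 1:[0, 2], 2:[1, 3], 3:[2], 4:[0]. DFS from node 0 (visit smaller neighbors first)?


DFS stack-based: start with [0]
Visit order: [0, 1, 2, 3, 4]


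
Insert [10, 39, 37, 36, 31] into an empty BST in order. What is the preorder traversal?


Root = 10; build tree by BST insertion.
Preorder traversal: [10, 39, 37, 36, 31]


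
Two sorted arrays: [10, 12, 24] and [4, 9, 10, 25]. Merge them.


Compare heads, take smaller each step.
Merged: [4, 9, 10, 10, 12, 24, 25]


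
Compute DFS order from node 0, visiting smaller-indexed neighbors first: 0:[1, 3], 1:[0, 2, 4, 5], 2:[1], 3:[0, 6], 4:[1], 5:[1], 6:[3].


DFS stack-based: start with [0]
Visit order: [0, 1, 2, 4, 5, 3, 6]


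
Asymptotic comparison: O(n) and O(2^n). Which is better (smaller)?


linear grows slower than exponential
O(n) is asymptotically smaller; O(2^n) grows faster


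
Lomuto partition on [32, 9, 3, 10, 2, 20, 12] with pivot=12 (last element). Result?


Elements <= 12 go left of pivot.
Result: [9, 3, 10, 2, 12, 20, 32], pivot at index 4


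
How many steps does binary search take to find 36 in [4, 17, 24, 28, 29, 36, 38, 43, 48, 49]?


Search for 36:
[0,9] mid=4 arr[4]=29
[5,9] mid=7 arr[7]=43
[5,6] mid=5 arr[5]=36
Total: 3 comparisons


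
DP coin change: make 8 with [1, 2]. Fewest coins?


dp[0]=0; dp[i]=1+min(dp[i-c] for c in coins)
...dp[3]=2, dp[4]=2, dp[5]=3, dp[6]=3, dp[7]=4, dp[8]=4
Minimum coins for 8 = 4


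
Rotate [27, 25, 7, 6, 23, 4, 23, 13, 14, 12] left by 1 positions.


Left rotate by 1: [25, 7, 6, 23, 4, 23, 13, 14, 12, 27]


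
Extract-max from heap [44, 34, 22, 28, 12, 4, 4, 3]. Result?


Max = 44
Replace root with last, heapify down
Resulting heap: [34, 28, 22, 3, 12, 4, 4]


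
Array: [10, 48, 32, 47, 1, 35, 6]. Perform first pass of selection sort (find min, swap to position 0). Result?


After one pass: [1, 48, 32, 47, 10, 35, 6]


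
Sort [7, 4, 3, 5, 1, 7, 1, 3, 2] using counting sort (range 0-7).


Count array: [0, 2, 1, 2, 1, 1, 0, 2]
Reconstruct: [1, 1, 2, 3, 3, 4, 5, 7, 7]


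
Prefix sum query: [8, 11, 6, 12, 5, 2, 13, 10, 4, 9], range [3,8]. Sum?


Prefix sums: [0, 8, 19, 25, 37, 42, 44, 57, 67, 71, 80]
Sum[3..8] = prefix[9] - prefix[3] = 71 - 25 = 46


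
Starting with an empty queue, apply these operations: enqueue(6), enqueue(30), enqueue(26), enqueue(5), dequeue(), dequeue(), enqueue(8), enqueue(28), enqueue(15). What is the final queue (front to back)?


enqueue(6) -> [6]
enqueue(30) -> [6, 30]
enqueue(26) -> [6, 30, 26]
enqueue(5) -> [6, 30, 26, 5]
dequeue() returns 6 -> [30, 26, 5]
dequeue() returns 30 -> [26, 5]
enqueue(8) -> [26, 5, 8]
enqueue(28) -> [26, 5, 8, 28]
enqueue(15) -> [26, 5, 8, 28, 15]
Final queue (front to back): [26, 5, 8, 28, 15]


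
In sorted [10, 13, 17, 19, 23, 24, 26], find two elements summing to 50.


Two pointers: lo=0, hi=6
Found pair: (24, 26) summing to 50


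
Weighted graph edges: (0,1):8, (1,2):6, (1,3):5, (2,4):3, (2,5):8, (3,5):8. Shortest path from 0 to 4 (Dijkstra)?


Dijkstra from 0:
Distances: {0: 0, 1: 8, 2: 14, 3: 13, 4: 17, 5: 21}
Shortest distance to 4 = 17, path = [0, 1, 2, 4]


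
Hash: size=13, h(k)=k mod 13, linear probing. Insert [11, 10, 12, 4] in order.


Insertions: 11->slot 11; 10->slot 10; 12->slot 12; 4->slot 4
Table: [None, None, None, None, 4, None, None, None, None, None, 10, 11, 12]


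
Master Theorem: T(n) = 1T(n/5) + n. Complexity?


a=1, b=5, c=1. log_5(1)=0 < c=1. Case 3: O(n^c) = O(n)
Complexity: O(n)


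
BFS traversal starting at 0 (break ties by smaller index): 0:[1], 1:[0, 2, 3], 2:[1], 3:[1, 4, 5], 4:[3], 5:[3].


BFS queue: start with [0]
Visit order: [0, 1, 2, 3, 4, 5]


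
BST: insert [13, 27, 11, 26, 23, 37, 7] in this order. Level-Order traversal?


Root = 13; build tree by BST insertion.
Level-Order traversal: [13, 11, 27, 7, 26, 37, 23]


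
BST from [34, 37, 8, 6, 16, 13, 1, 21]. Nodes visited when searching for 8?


BST root = 34
Search for 8: compare at each node
Path: [34, 8]


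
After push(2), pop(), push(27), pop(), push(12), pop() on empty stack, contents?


push(2) -> [2]
pop() returns 2 -> []
push(27) -> [27]
pop() returns 27 -> []
push(12) -> [12]
pop() returns 12 -> []
Final stack (bottom to top): []


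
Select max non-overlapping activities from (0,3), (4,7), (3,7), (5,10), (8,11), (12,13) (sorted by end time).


Greedy: pick earliest-ending, then skip overlaps.
Selected (4 activities): [(0, 3), (4, 7), (8, 11), (12, 13)]


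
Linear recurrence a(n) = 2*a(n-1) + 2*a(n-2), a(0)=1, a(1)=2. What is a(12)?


Build bottom-up:
...a(10)=18272, a(11)=49920, a(12)=2*49920+2*18272=136384


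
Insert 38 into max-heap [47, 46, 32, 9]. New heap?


Append 38: [47, 46, 32, 9, 38]
Bubble up: no swaps needed
Result: [47, 46, 32, 9, 38]


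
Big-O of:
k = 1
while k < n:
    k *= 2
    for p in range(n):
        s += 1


Per nesting level: O(log n) * O(n) = O(n log n)
Complexity: O(n log n)


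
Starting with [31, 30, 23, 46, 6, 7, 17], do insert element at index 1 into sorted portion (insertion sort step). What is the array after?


After one pass: [30, 31, 23, 46, 6, 7, 17]


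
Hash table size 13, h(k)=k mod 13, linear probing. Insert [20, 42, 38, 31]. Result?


Insertions: 20->slot 7; 42->slot 3; 38->slot 12; 31->slot 5
Table: [None, None, None, 42, None, 31, None, 20, None, None, None, None, 38]


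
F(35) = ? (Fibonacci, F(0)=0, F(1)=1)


F(n)=F(n-1)+F(n-2)
...F(33)=3524578, F(34)=5702887, F(35)=9227465


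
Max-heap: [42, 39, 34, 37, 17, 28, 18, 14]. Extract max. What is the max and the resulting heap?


Max = 42
Replace root with last, heapify down
Resulting heap: [39, 37, 34, 14, 17, 28, 18]


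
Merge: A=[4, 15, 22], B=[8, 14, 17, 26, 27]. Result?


Compare heads, take smaller each step.
Merged: [4, 8, 14, 15, 17, 22, 26, 27]


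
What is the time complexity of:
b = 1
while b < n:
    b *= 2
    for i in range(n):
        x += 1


Per nesting level: O(log n) * O(n) = O(n log n)
Complexity: O(n log n)


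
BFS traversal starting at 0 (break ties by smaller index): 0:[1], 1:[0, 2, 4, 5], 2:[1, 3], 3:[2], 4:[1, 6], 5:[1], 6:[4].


BFS queue: start with [0]
Visit order: [0, 1, 2, 4, 5, 3, 6]


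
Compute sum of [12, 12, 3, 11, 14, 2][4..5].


Prefix sums: [0, 12, 24, 27, 38, 52, 54]
Sum[4..5] = prefix[6] - prefix[4] = 54 - 38 = 16


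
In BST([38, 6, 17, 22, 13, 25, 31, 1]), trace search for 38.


BST root = 38
Search for 38: compare at each node
Path: [38]


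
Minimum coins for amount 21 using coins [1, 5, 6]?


dp[0]=0; dp[i]=1+min(dp[i-c] for c in coins)
...dp[16]=3, dp[17]=3, dp[18]=3, dp[19]=4, dp[20]=4, dp[21]=4
Minimum coins for 21 = 4


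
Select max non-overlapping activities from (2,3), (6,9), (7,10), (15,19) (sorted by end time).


Greedy: pick earliest-ending, then skip overlaps.
Selected (3 activities): [(2, 3), (6, 9), (15, 19)]


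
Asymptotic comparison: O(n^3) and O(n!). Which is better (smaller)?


cubic grows slower than factorial
O(n^3) is asymptotically smaller; O(n!) grows faster


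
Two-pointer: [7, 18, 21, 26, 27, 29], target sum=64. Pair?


Two pointers: lo=0, hi=5
No pair sums to 64


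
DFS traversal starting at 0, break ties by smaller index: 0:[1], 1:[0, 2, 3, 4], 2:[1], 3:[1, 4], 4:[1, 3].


DFS stack-based: start with [0]
Visit order: [0, 1, 2, 3, 4]


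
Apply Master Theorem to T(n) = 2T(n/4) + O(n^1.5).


a=2, b=4, c=1.5. log_4(2)=0.5 < c=1.5. Case 3: O(n^c) = O(n^1.500)
Complexity: O(n^1.500)


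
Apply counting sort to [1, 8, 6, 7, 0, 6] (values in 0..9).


Count array: [1, 1, 0, 0, 0, 0, 2, 1, 1, 0]
Reconstruct: [0, 1, 6, 6, 7, 8]


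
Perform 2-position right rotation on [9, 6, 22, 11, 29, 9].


Right rotate by 2: [29, 9, 9, 6, 22, 11]


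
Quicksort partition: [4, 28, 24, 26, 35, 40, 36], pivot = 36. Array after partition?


Elements <= 36 go left of pivot.
Result: [4, 28, 24, 26, 35, 36, 40], pivot at index 5


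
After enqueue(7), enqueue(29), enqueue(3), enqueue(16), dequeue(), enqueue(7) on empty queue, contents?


enqueue(7) -> [7]
enqueue(29) -> [7, 29]
enqueue(3) -> [7, 29, 3]
enqueue(16) -> [7, 29, 3, 16]
dequeue() returns 7 -> [29, 3, 16]
enqueue(7) -> [29, 3, 16, 7]
Final queue (front to back): [29, 3, 16, 7]


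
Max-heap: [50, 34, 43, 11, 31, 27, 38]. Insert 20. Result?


Append 20: [50, 34, 43, 11, 31, 27, 38, 20]
Bubble up: swap idx 7(20) with idx 3(11)
Result: [50, 34, 43, 20, 31, 27, 38, 11]


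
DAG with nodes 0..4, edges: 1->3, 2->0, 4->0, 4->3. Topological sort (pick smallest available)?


Kahn's algorithm, process smallest node first
Order: [1, 2, 4, 0, 3]


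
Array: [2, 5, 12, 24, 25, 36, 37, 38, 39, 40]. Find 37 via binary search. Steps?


Search for 37:
[0,9] mid=4 arr[4]=25
[5,9] mid=7 arr[7]=38
[5,6] mid=5 arr[5]=36
[6,6] mid=6 arr[6]=37
Total: 4 comparisons


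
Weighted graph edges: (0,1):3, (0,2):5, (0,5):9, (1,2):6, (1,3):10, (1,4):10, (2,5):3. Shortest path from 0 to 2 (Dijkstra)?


Dijkstra from 0:
Distances: {0: 0, 1: 3, 2: 5, 3: 13, 4: 13, 5: 8}
Shortest distance to 2 = 5, path = [0, 2]


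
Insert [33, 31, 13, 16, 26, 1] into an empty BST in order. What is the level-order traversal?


Root = 33; build tree by BST insertion.
Level-Order traversal: [33, 31, 13, 1, 16, 26]


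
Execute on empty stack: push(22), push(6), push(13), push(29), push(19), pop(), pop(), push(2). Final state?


push(22) -> [22]
push(6) -> [22, 6]
push(13) -> [22, 6, 13]
push(29) -> [22, 6, 13, 29]
push(19) -> [22, 6, 13, 29, 19]
pop() returns 19 -> [22, 6, 13, 29]
pop() returns 29 -> [22, 6, 13]
push(2) -> [22, 6, 13, 2]
Final stack (bottom to top): [22, 6, 13, 2]


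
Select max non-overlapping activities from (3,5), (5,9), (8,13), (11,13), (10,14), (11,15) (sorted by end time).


Greedy: pick earliest-ending, then skip overlaps.
Selected (3 activities): [(3, 5), (5, 9), (11, 13)]


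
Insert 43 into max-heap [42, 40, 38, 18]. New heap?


Append 43: [42, 40, 38, 18, 43]
Bubble up: swap idx 4(43) with idx 1(40); swap idx 1(43) with idx 0(42)
Result: [43, 42, 38, 18, 40]


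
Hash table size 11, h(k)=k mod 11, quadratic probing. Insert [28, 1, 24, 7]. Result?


Insertions: 28->slot 6; 1->slot 1; 24->slot 2; 7->slot 7
Table: [None, 1, 24, None, None, None, 28, 7, None, None, None]


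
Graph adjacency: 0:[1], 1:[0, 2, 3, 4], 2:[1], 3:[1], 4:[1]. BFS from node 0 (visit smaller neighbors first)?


BFS queue: start with [0]
Visit order: [0, 1, 2, 3, 4]


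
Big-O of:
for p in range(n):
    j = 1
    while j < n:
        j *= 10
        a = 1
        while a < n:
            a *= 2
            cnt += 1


Per nesting level: O(n) * O(log n) * O(log n) = O(n (log n)^2)
Complexity: O(n (log n)^2)


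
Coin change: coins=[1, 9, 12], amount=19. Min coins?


dp[0]=0; dp[i]=1+min(dp[i-c] for c in coins)
...dp[14]=3, dp[15]=4, dp[16]=5, dp[17]=6, dp[18]=2, dp[19]=3
Minimum coins for 19 = 3


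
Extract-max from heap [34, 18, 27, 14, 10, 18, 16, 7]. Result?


Max = 34
Replace root with last, heapify down
Resulting heap: [27, 18, 18, 14, 10, 7, 16]


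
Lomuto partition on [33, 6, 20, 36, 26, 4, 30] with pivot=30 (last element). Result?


Elements <= 30 go left of pivot.
Result: [6, 20, 26, 4, 30, 36, 33], pivot at index 4


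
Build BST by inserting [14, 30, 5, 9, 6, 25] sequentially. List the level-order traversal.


Root = 14; build tree by BST insertion.
Level-Order traversal: [14, 5, 30, 9, 25, 6]


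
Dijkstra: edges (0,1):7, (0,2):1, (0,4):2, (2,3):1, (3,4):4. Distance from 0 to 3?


Dijkstra from 0:
Distances: {0: 0, 1: 7, 2: 1, 3: 2, 4: 2}
Shortest distance to 3 = 2, path = [0, 2, 3]


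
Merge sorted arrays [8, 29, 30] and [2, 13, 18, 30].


Compare heads, take smaller each step.
Merged: [2, 8, 13, 18, 29, 30, 30]


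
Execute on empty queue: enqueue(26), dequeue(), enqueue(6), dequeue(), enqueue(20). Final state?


enqueue(26) -> [26]
dequeue() returns 26 -> []
enqueue(6) -> [6]
dequeue() returns 6 -> []
enqueue(20) -> [20]
Final queue (front to back): [20]


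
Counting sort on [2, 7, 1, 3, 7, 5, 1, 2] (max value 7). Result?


Count array: [0, 2, 2, 1, 0, 1, 0, 2]
Reconstruct: [1, 1, 2, 2, 3, 5, 7, 7]


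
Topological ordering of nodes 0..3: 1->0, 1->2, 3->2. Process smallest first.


Kahn's algorithm, process smallest node first
Order: [1, 0, 3, 2]


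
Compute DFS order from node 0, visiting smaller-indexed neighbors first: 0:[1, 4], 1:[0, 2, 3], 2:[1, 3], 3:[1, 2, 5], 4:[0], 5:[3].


DFS stack-based: start with [0]
Visit order: [0, 1, 2, 3, 5, 4]


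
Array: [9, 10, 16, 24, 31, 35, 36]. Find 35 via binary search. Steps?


Search for 35:
[0,6] mid=3 arr[3]=24
[4,6] mid=5 arr[5]=35
Total: 2 comparisons


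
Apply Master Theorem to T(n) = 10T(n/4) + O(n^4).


a=10, b=4, c=4. log_4(10)=1.661 < c=4. Case 3: O(n^c) = O(n^4)
Complexity: O(n^4)


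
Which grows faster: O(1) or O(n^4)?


constant grows slower than quartic
O(1) is asymptotically smaller; O(n^4) grows faster


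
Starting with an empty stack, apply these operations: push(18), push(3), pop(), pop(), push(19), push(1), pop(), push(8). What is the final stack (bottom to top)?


push(18) -> [18]
push(3) -> [18, 3]
pop() returns 3 -> [18]
pop() returns 18 -> []
push(19) -> [19]
push(1) -> [19, 1]
pop() returns 1 -> [19]
push(8) -> [19, 8]
Final stack (bottom to top): [19, 8]


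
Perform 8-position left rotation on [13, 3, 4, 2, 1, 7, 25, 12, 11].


Left rotate by 8: [11, 13, 3, 4, 2, 1, 7, 25, 12]


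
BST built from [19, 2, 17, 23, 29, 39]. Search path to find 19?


BST root = 19
Search for 19: compare at each node
Path: [19]


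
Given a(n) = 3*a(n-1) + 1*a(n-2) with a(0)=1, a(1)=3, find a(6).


Build bottom-up:
...a(4)=109, a(5)=360, a(6)=3*360+1*109=1189


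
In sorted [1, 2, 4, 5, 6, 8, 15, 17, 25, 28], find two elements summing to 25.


Two pointers: lo=0, hi=9
Found pair: (8, 17) summing to 25


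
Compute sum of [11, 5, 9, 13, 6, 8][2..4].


Prefix sums: [0, 11, 16, 25, 38, 44, 52]
Sum[2..4] = prefix[5] - prefix[2] = 44 - 16 = 28


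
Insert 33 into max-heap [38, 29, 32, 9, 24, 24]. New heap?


Append 33: [38, 29, 32, 9, 24, 24, 33]
Bubble up: swap idx 6(33) with idx 2(32)
Result: [38, 29, 33, 9, 24, 24, 32]


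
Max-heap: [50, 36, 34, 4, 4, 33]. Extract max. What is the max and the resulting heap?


Max = 50
Replace root with last, heapify down
Resulting heap: [36, 33, 34, 4, 4]


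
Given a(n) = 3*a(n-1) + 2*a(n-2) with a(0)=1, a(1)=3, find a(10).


Build bottom-up:
...a(8)=22363, a(9)=79647, a(10)=3*79647+2*22363=283667


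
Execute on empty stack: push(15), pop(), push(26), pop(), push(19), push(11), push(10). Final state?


push(15) -> [15]
pop() returns 15 -> []
push(26) -> [26]
pop() returns 26 -> []
push(19) -> [19]
push(11) -> [19, 11]
push(10) -> [19, 11, 10]
Final stack (bottom to top): [19, 11, 10]


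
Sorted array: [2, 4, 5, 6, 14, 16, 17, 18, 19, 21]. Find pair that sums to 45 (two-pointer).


Two pointers: lo=0, hi=9
No pair sums to 45


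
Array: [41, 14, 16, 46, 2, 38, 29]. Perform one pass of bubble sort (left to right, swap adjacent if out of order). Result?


After one pass: [14, 16, 41, 2, 38, 29, 46]


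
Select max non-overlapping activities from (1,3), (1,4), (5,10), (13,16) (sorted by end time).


Greedy: pick earliest-ending, then skip overlaps.
Selected (3 activities): [(1, 3), (5, 10), (13, 16)]


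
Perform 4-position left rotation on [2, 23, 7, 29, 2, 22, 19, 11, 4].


Left rotate by 4: [2, 22, 19, 11, 4, 2, 23, 7, 29]


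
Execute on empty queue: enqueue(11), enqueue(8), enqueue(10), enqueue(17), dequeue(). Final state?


enqueue(11) -> [11]
enqueue(8) -> [11, 8]
enqueue(10) -> [11, 8, 10]
enqueue(17) -> [11, 8, 10, 17]
dequeue() returns 11 -> [8, 10, 17]
Final queue (front to back): [8, 10, 17]


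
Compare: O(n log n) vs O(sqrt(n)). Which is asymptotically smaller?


sublinear grows slower than linearithmic
O(sqrt(n)) is asymptotically smaller; O(n log n) grows faster


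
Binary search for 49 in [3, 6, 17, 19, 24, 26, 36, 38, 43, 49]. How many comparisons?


Search for 49:
[0,9] mid=4 arr[4]=24
[5,9] mid=7 arr[7]=38
[8,9] mid=8 arr[8]=43
[9,9] mid=9 arr[9]=49
Total: 4 comparisons


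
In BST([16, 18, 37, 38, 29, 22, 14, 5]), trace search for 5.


BST root = 16
Search for 5: compare at each node
Path: [16, 14, 5]


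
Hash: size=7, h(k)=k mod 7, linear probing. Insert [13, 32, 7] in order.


Insertions: 13->slot 6; 32->slot 4; 7->slot 0
Table: [7, None, None, None, 32, None, 13]


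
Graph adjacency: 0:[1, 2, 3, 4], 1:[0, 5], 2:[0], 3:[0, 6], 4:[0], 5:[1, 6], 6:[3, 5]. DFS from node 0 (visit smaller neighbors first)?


DFS stack-based: start with [0]
Visit order: [0, 1, 5, 6, 3, 2, 4]


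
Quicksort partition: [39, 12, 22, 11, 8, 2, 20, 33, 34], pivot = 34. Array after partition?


Elements <= 34 go left of pivot.
Result: [12, 22, 11, 8, 2, 20, 33, 34, 39], pivot at index 7


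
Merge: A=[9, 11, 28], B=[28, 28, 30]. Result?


Compare heads, take smaller each step.
Merged: [9, 11, 28, 28, 28, 30]


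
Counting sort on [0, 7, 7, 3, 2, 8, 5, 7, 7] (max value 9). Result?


Count array: [1, 0, 1, 1, 0, 1, 0, 4, 1, 0]
Reconstruct: [0, 2, 3, 5, 7, 7, 7, 7, 8]


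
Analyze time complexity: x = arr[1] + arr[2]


Analysis: constant-time operation, no loop
Complexity: O(1)


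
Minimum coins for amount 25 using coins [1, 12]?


dp[0]=0; dp[i]=1+min(dp[i-c] for c in coins)
...dp[20]=9, dp[21]=10, dp[22]=11, dp[23]=12, dp[24]=2, dp[25]=3
Minimum coins for 25 = 3


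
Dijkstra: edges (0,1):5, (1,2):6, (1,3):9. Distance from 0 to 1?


Dijkstra from 0:
Distances: {0: 0, 1: 5, 2: 11, 3: 14}
Shortest distance to 1 = 5, path = [0, 1]


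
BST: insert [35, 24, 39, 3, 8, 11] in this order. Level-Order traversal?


Root = 35; build tree by BST insertion.
Level-Order traversal: [35, 24, 39, 3, 8, 11]


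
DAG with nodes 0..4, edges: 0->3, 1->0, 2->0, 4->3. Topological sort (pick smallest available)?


Kahn's algorithm, process smallest node first
Order: [1, 2, 0, 4, 3]


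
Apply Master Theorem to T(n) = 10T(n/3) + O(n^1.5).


a=10, b=3, c=1.5. log_3(10)=2.096 > c=1.5. Case 1: O(n^log_b(a)) = O(n^2.096)
Complexity: O(n^2.096)


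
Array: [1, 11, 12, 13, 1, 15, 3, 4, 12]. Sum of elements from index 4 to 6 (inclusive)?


Prefix sums: [0, 1, 12, 24, 37, 38, 53, 56, 60, 72]
Sum[4..6] = prefix[7] - prefix[4] = 56 - 37 = 19


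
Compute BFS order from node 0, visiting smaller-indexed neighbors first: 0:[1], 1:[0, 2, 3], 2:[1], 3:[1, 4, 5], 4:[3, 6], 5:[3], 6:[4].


BFS queue: start with [0]
Visit order: [0, 1, 2, 3, 4, 5, 6]


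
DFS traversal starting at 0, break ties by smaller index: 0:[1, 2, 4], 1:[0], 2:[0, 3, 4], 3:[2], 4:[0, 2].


DFS stack-based: start with [0]
Visit order: [0, 1, 2, 3, 4]


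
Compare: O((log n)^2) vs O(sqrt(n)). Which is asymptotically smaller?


polylogarithmic grows slower than sublinear
O((log n)^2) is asymptotically smaller; O(sqrt(n)) grows faster


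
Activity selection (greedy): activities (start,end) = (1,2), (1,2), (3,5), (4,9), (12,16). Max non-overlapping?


Greedy: pick earliest-ending, then skip overlaps.
Selected (3 activities): [(1, 2), (3, 5), (12, 16)]


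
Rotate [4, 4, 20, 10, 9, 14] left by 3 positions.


Left rotate by 3: [10, 9, 14, 4, 4, 20]


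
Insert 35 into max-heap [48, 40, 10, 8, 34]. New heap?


Append 35: [48, 40, 10, 8, 34, 35]
Bubble up: swap idx 5(35) with idx 2(10)
Result: [48, 40, 35, 8, 34, 10]


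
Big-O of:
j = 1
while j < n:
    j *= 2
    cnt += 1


Per nesting level: O(log n) = O(log n)
Complexity: O(log n)


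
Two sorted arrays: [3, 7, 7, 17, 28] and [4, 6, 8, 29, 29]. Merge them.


Compare heads, take smaller each step.
Merged: [3, 4, 6, 7, 7, 8, 17, 28, 29, 29]


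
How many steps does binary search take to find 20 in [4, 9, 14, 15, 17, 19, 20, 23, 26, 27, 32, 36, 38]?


Search for 20:
[0,12] mid=6 arr[6]=20
Total: 1 comparisons


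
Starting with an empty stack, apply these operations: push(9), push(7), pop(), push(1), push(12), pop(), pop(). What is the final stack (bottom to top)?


push(9) -> [9]
push(7) -> [9, 7]
pop() returns 7 -> [9]
push(1) -> [9, 1]
push(12) -> [9, 1, 12]
pop() returns 12 -> [9, 1]
pop() returns 1 -> [9]
Final stack (bottom to top): [9]


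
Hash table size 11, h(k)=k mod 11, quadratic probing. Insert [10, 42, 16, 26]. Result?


Insertions: 10->slot 10; 42->slot 9; 16->slot 5; 26->slot 4
Table: [None, None, None, None, 26, 16, None, None, None, 42, 10]


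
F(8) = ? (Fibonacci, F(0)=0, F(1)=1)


F(n)=F(n-1)+F(n-2)
...F(6)=8, F(7)=13, F(8)=21


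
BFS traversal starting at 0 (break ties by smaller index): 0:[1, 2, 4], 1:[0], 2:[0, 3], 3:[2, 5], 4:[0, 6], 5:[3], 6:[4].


BFS queue: start with [0]
Visit order: [0, 1, 2, 4, 3, 6, 5]


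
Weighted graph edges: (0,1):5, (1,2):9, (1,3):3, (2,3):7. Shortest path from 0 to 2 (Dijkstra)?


Dijkstra from 0:
Distances: {0: 0, 1: 5, 2: 14, 3: 8}
Shortest distance to 2 = 14, path = [0, 1, 2]


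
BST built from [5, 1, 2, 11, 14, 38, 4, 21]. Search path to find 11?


BST root = 5
Search for 11: compare at each node
Path: [5, 11]


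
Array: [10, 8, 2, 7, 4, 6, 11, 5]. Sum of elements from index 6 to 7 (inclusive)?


Prefix sums: [0, 10, 18, 20, 27, 31, 37, 48, 53]
Sum[6..7] = prefix[8] - prefix[6] = 53 - 37 = 16


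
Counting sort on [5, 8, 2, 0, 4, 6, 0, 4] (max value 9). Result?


Count array: [2, 0, 1, 0, 2, 1, 1, 0, 1, 0]
Reconstruct: [0, 0, 2, 4, 4, 5, 6, 8]


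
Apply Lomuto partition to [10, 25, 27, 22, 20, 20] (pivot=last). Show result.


Elements <= 20 go left of pivot.
Result: [10, 20, 20, 22, 25, 27], pivot at index 2


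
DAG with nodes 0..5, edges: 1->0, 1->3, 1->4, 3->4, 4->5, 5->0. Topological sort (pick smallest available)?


Kahn's algorithm, process smallest node first
Order: [1, 2, 3, 4, 5, 0]


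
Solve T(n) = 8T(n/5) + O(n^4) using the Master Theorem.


a=8, b=5, c=4. log_5(8)=1.292 < c=4. Case 3: O(n^c) = O(n^4)
Complexity: O(n^4)


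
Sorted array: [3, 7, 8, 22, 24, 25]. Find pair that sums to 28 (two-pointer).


Two pointers: lo=0, hi=5
Found pair: (3, 25) summing to 28


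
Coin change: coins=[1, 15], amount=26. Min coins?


dp[0]=0; dp[i]=1+min(dp[i-c] for c in coins)
...dp[21]=7, dp[22]=8, dp[23]=9, dp[24]=10, dp[25]=11, dp[26]=12
Minimum coins for 26 = 12


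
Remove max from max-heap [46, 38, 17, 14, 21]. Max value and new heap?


Max = 46
Replace root with last, heapify down
Resulting heap: [38, 21, 17, 14]


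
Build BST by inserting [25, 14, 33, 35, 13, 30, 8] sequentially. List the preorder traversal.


Root = 25; build tree by BST insertion.
Preorder traversal: [25, 14, 13, 8, 33, 30, 35]


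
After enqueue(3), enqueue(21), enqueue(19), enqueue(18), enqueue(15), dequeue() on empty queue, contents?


enqueue(3) -> [3]
enqueue(21) -> [3, 21]
enqueue(19) -> [3, 21, 19]
enqueue(18) -> [3, 21, 19, 18]
enqueue(15) -> [3, 21, 19, 18, 15]
dequeue() returns 3 -> [21, 19, 18, 15]
Final queue (front to back): [21, 19, 18, 15]


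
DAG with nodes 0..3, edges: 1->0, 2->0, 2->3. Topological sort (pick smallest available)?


Kahn's algorithm, process smallest node first
Order: [1, 2, 0, 3]


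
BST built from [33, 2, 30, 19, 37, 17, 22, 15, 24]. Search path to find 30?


BST root = 33
Search for 30: compare at each node
Path: [33, 2, 30]


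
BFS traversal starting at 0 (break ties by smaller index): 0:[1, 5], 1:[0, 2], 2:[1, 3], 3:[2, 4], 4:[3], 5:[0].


BFS queue: start with [0]
Visit order: [0, 1, 5, 2, 3, 4]


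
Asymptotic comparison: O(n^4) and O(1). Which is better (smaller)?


constant grows slower than quartic
O(1) is asymptotically smaller; O(n^4) grows faster


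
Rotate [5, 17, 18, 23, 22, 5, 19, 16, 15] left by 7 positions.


Left rotate by 7: [16, 15, 5, 17, 18, 23, 22, 5, 19]


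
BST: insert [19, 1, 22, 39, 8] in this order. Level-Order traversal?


Root = 19; build tree by BST insertion.
Level-Order traversal: [19, 1, 22, 8, 39]


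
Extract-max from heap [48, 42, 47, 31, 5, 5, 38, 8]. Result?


Max = 48
Replace root with last, heapify down
Resulting heap: [47, 42, 38, 31, 5, 5, 8]


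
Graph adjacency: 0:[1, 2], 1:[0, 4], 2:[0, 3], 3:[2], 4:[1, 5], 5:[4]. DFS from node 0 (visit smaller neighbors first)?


DFS stack-based: start with [0]
Visit order: [0, 1, 4, 5, 2, 3]


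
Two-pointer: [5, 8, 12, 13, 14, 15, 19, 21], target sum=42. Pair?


Two pointers: lo=0, hi=7
No pair sums to 42


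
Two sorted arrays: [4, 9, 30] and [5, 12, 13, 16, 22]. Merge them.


Compare heads, take smaller each step.
Merged: [4, 5, 9, 12, 13, 16, 22, 30]


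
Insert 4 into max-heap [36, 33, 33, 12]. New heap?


Append 4: [36, 33, 33, 12, 4]
Bubble up: no swaps needed
Result: [36, 33, 33, 12, 4]


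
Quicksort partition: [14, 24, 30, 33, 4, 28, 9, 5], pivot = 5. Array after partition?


Elements <= 5 go left of pivot.
Result: [4, 5, 30, 33, 14, 28, 9, 24], pivot at index 1


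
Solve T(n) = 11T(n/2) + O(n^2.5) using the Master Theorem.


a=11, b=2, c=2.5. log_2(11)=3.459 > c=2.5. Case 1: O(n^log_b(a)) = O(n^3.459)
Complexity: O(n^3.459)


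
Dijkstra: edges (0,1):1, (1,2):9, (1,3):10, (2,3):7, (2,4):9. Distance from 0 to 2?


Dijkstra from 0:
Distances: {0: 0, 1: 1, 2: 10, 3: 11, 4: 19}
Shortest distance to 2 = 10, path = [0, 1, 2]


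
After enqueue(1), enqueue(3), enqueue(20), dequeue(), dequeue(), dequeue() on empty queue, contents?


enqueue(1) -> [1]
enqueue(3) -> [1, 3]
enqueue(20) -> [1, 3, 20]
dequeue() returns 1 -> [3, 20]
dequeue() returns 3 -> [20]
dequeue() returns 20 -> []
Final queue (front to back): []


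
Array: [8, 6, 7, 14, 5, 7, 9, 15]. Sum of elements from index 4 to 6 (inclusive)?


Prefix sums: [0, 8, 14, 21, 35, 40, 47, 56, 71]
Sum[4..6] = prefix[7] - prefix[4] = 56 - 35 = 21


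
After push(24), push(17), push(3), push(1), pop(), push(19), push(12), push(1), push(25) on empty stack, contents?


push(24) -> [24]
push(17) -> [24, 17]
push(3) -> [24, 17, 3]
push(1) -> [24, 17, 3, 1]
pop() returns 1 -> [24, 17, 3]
push(19) -> [24, 17, 3, 19]
push(12) -> [24, 17, 3, 19, 12]
push(1) -> [24, 17, 3, 19, 12, 1]
push(25) -> [24, 17, 3, 19, 12, 1, 25]
Final stack (bottom to top): [24, 17, 3, 19, 12, 1, 25]


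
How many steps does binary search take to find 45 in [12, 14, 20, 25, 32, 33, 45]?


Search for 45:
[0,6] mid=3 arr[3]=25
[4,6] mid=5 arr[5]=33
[6,6] mid=6 arr[6]=45
Total: 3 comparisons


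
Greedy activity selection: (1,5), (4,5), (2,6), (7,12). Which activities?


Greedy: pick earliest-ending, then skip overlaps.
Selected (2 activities): [(1, 5), (7, 12)]


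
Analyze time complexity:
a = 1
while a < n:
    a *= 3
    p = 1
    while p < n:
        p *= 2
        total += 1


Per nesting level: O(log n) * O(log n) = O((log n)^2)
Complexity: O((log n)^2)


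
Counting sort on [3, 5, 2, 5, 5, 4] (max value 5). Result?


Count array: [0, 0, 1, 1, 1, 3]
Reconstruct: [2, 3, 4, 5, 5, 5]


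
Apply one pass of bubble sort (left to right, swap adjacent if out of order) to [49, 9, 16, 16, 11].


After one pass: [9, 16, 16, 11, 49]


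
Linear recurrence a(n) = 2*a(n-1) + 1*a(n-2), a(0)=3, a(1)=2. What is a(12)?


Build bottom-up:
...a(10)=7711, a(11)=18616, a(12)=2*18616+1*7711=44943


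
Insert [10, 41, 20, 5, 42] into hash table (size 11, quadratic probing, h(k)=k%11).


Insertions: 10->slot 10; 41->slot 8; 20->slot 9; 5->slot 5; 42->slot 2
Table: [None, None, 42, None, None, 5, None, None, 41, 20, 10]


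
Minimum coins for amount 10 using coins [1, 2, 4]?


dp[0]=0; dp[i]=1+min(dp[i-c] for c in coins)
...dp[5]=2, dp[6]=2, dp[7]=3, dp[8]=2, dp[9]=3, dp[10]=3
Minimum coins for 10 = 3


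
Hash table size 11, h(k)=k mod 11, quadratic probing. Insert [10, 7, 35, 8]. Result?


Insertions: 10->slot 10; 7->slot 7; 35->slot 2; 8->slot 8
Table: [None, None, 35, None, None, None, None, 7, 8, None, 10]


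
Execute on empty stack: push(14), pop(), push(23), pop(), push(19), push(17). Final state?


push(14) -> [14]
pop() returns 14 -> []
push(23) -> [23]
pop() returns 23 -> []
push(19) -> [19]
push(17) -> [19, 17]
Final stack (bottom to top): [19, 17]


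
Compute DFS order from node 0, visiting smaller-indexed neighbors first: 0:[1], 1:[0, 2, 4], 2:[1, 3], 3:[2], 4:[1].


DFS stack-based: start with [0]
Visit order: [0, 1, 2, 3, 4]


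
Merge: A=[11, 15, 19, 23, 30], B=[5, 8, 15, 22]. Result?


Compare heads, take smaller each step.
Merged: [5, 8, 11, 15, 15, 19, 22, 23, 30]


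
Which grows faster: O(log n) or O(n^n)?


logarithmic grows slower than n^n
O(log n) is asymptotically smaller; O(n^n) grows faster


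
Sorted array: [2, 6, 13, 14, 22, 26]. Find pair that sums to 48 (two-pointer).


Two pointers: lo=0, hi=5
Found pair: (22, 26) summing to 48


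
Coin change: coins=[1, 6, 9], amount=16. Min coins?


dp[0]=0; dp[i]=1+min(dp[i-c] for c in coins)
...dp[11]=3, dp[12]=2, dp[13]=3, dp[14]=4, dp[15]=2, dp[16]=3
Minimum coins for 16 = 3


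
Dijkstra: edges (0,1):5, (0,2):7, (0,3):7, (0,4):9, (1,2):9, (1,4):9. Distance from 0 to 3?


Dijkstra from 0:
Distances: {0: 0, 1: 5, 2: 7, 3: 7, 4: 9}
Shortest distance to 3 = 7, path = [0, 3]


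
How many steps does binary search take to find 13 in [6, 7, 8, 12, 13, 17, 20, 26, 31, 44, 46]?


Search for 13:
[0,10] mid=5 arr[5]=17
[0,4] mid=2 arr[2]=8
[3,4] mid=3 arr[3]=12
[4,4] mid=4 arr[4]=13
Total: 4 comparisons


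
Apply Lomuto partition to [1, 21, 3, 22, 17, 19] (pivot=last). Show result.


Elements <= 19 go left of pivot.
Result: [1, 3, 17, 19, 21, 22], pivot at index 3


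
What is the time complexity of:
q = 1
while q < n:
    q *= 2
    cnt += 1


Per nesting level: O(log n) = O(log n)
Complexity: O(log n)


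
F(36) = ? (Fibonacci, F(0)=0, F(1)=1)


F(n)=F(n-1)+F(n-2)
...F(34)=5702887, F(35)=9227465, F(36)=14930352


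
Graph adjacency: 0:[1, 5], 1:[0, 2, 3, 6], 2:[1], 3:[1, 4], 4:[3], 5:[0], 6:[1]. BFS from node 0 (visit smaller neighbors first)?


BFS queue: start with [0]
Visit order: [0, 1, 5, 2, 3, 6, 4]


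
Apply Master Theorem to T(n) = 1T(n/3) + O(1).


a=1, b=3, c=0. log_3(1)=0 = c=0. Case 2: O(n^c log n) = O(log n)
Complexity: O(log n)


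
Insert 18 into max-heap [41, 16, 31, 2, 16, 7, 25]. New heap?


Append 18: [41, 16, 31, 2, 16, 7, 25, 18]
Bubble up: swap idx 7(18) with idx 3(2); swap idx 3(18) with idx 1(16)
Result: [41, 18, 31, 16, 16, 7, 25, 2]


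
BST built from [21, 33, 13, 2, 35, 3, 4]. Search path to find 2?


BST root = 21
Search for 2: compare at each node
Path: [21, 13, 2]


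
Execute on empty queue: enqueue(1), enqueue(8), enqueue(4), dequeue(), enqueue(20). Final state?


enqueue(1) -> [1]
enqueue(8) -> [1, 8]
enqueue(4) -> [1, 8, 4]
dequeue() returns 1 -> [8, 4]
enqueue(20) -> [8, 4, 20]
Final queue (front to back): [8, 4, 20]


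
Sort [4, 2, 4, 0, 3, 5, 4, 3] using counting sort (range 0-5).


Count array: [1, 0, 1, 2, 3, 1]
Reconstruct: [0, 2, 3, 3, 4, 4, 4, 5]


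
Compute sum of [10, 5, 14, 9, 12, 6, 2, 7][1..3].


Prefix sums: [0, 10, 15, 29, 38, 50, 56, 58, 65]
Sum[1..3] = prefix[4] - prefix[1] = 38 - 10 = 28


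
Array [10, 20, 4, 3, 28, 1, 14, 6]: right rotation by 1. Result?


Right rotate by 1: [6, 10, 20, 4, 3, 28, 1, 14]


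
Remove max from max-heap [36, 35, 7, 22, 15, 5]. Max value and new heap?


Max = 36
Replace root with last, heapify down
Resulting heap: [35, 22, 7, 5, 15]


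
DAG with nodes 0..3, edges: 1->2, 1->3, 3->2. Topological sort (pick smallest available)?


Kahn's algorithm, process smallest node first
Order: [0, 1, 3, 2]


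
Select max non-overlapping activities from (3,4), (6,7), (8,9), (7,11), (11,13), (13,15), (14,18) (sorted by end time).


Greedy: pick earliest-ending, then skip overlaps.
Selected (5 activities): [(3, 4), (6, 7), (8, 9), (11, 13), (13, 15)]


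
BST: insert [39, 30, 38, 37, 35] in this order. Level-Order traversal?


Root = 39; build tree by BST insertion.
Level-Order traversal: [39, 30, 38, 37, 35]


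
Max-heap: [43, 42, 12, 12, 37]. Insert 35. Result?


Append 35: [43, 42, 12, 12, 37, 35]
Bubble up: swap idx 5(35) with idx 2(12)
Result: [43, 42, 35, 12, 37, 12]


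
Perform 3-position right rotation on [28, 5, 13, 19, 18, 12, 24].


Right rotate by 3: [18, 12, 24, 28, 5, 13, 19]


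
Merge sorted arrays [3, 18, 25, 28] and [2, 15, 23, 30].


Compare heads, take smaller each step.
Merged: [2, 3, 15, 18, 23, 25, 28, 30]


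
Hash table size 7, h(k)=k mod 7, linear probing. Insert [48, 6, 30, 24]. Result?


Insertions: 48->slot 6; 6->slot 0; 30->slot 2; 24->slot 3
Table: [6, None, 30, 24, None, None, 48]


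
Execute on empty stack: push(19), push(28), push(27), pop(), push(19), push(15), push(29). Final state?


push(19) -> [19]
push(28) -> [19, 28]
push(27) -> [19, 28, 27]
pop() returns 27 -> [19, 28]
push(19) -> [19, 28, 19]
push(15) -> [19, 28, 19, 15]
push(29) -> [19, 28, 19, 15, 29]
Final stack (bottom to top): [19, 28, 19, 15, 29]


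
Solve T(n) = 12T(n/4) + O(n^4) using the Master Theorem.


a=12, b=4, c=4. log_4(12)=1.792 < c=4. Case 3: O(n^c) = O(n^4)
Complexity: O(n^4)


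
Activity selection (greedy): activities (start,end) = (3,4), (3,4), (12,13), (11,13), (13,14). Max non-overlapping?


Greedy: pick earliest-ending, then skip overlaps.
Selected (3 activities): [(3, 4), (12, 13), (13, 14)]


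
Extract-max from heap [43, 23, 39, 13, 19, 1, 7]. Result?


Max = 43
Replace root with last, heapify down
Resulting heap: [39, 23, 7, 13, 19, 1]


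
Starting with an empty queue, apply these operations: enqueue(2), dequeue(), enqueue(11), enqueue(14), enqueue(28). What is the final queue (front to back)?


enqueue(2) -> [2]
dequeue() returns 2 -> []
enqueue(11) -> [11]
enqueue(14) -> [11, 14]
enqueue(28) -> [11, 14, 28]
Final queue (front to back): [11, 14, 28]


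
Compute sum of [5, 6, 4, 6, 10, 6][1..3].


Prefix sums: [0, 5, 11, 15, 21, 31, 37]
Sum[1..3] = prefix[4] - prefix[1] = 21 - 5 = 16


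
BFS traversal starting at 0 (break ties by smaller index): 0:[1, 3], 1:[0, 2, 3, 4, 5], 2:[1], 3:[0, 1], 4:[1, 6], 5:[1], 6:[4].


BFS queue: start with [0]
Visit order: [0, 1, 3, 2, 4, 5, 6]


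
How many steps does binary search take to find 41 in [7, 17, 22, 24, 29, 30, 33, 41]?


Search for 41:
[0,7] mid=3 arr[3]=24
[4,7] mid=5 arr[5]=30
[6,7] mid=6 arr[6]=33
[7,7] mid=7 arr[7]=41
Total: 4 comparisons


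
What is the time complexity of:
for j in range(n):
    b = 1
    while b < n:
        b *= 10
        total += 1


Per nesting level: O(n) * O(log n) = O(n log n)
Complexity: O(n log n)


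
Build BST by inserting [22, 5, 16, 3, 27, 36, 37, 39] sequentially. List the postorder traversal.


Root = 22; build tree by BST insertion.
Postorder traversal: [3, 16, 5, 39, 37, 36, 27, 22]
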